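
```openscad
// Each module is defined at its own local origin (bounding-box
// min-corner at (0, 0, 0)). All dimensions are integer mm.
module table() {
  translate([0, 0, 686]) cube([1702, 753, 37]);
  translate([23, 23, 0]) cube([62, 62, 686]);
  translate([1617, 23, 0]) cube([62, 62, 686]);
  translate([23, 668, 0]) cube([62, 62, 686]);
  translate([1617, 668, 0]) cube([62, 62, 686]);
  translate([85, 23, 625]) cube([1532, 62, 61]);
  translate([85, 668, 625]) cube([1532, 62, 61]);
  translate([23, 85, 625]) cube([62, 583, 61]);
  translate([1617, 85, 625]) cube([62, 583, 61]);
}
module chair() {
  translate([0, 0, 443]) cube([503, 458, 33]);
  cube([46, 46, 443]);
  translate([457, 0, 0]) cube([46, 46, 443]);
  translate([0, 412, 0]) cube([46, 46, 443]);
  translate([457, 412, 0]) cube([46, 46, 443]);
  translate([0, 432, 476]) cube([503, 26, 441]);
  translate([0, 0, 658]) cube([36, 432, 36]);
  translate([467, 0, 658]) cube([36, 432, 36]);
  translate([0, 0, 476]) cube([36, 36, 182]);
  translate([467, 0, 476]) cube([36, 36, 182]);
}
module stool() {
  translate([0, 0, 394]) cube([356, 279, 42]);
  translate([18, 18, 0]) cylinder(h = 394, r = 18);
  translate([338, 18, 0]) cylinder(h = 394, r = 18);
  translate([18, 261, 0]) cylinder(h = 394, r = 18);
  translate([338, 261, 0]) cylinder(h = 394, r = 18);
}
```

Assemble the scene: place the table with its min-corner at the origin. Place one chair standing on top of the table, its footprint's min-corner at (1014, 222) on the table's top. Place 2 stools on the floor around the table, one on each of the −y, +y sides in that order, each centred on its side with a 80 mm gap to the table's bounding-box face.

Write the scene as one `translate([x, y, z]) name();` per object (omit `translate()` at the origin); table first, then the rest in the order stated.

table();
translate([1014, 222, 723]) chair();
translate([673, -359, 0]) stool();
translate([673, 833, 0]) stool();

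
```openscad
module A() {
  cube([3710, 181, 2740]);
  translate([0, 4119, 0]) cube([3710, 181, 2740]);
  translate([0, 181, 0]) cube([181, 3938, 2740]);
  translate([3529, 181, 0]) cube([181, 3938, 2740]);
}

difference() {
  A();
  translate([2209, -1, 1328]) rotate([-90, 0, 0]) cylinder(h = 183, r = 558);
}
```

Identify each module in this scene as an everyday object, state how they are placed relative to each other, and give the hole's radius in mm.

A is a house frame. The house frame has a circular hole through its front wall. The hole's radius is 558 mm.

The subtracted cylinder has r = 558 mm.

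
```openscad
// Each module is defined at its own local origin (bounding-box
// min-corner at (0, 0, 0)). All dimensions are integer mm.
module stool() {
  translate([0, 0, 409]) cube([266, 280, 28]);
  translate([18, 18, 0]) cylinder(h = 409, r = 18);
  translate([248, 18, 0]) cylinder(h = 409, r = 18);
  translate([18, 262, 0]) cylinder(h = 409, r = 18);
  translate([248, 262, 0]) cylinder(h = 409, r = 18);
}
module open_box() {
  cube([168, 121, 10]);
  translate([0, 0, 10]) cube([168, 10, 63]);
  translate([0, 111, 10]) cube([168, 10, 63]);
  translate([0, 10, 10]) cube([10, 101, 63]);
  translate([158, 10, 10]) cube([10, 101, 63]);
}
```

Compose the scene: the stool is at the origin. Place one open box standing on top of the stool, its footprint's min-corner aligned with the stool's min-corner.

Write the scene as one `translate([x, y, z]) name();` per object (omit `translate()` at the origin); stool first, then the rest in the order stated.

stool();
translate([0, 0, 437]) open_box();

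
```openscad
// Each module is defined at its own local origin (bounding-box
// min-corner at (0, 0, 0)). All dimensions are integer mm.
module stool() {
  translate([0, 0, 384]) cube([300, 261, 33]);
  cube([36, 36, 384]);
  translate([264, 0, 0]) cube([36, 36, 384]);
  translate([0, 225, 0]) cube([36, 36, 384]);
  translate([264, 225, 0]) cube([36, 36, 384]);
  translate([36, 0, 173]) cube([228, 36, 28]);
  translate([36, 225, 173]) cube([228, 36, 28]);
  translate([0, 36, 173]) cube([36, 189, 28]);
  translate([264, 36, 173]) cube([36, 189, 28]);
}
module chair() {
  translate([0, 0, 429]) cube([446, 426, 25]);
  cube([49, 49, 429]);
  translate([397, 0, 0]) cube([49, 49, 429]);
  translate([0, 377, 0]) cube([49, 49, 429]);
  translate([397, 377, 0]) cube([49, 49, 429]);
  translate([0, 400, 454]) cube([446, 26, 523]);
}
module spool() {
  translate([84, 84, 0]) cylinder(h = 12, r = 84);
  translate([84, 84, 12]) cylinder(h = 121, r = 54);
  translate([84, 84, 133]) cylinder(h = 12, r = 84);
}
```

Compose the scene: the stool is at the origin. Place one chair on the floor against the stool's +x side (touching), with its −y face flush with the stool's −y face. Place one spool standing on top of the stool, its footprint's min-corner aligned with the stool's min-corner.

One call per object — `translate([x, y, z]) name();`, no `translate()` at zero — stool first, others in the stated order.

stool();
translate([300, 0, 0]) chair();
translate([0, 0, 417]) spool();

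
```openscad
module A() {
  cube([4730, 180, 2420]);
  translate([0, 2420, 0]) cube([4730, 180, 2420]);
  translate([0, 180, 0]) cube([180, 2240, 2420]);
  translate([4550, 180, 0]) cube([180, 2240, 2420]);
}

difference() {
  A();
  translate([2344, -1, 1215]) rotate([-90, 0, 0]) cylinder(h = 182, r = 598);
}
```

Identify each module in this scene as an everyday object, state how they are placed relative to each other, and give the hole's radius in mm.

The subtracted cylinder has r = 598 mm.

A is a house frame. The house frame has a circular hole through its front wall. The hole's radius is 598 mm.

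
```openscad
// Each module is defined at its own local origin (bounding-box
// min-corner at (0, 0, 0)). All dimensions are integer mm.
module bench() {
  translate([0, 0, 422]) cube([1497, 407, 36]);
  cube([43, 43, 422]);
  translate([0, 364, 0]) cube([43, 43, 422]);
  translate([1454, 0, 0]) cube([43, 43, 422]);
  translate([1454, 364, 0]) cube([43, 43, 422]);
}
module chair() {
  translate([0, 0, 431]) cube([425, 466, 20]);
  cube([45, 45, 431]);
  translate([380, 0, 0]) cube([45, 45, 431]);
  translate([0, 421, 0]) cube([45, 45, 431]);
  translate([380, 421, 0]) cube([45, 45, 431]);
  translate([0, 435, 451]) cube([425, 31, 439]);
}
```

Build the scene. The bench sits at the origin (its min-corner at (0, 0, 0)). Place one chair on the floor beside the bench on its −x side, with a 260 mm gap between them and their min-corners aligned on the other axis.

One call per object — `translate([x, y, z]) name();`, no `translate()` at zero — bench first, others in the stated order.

bench();
translate([-685, 0, 0]) chair();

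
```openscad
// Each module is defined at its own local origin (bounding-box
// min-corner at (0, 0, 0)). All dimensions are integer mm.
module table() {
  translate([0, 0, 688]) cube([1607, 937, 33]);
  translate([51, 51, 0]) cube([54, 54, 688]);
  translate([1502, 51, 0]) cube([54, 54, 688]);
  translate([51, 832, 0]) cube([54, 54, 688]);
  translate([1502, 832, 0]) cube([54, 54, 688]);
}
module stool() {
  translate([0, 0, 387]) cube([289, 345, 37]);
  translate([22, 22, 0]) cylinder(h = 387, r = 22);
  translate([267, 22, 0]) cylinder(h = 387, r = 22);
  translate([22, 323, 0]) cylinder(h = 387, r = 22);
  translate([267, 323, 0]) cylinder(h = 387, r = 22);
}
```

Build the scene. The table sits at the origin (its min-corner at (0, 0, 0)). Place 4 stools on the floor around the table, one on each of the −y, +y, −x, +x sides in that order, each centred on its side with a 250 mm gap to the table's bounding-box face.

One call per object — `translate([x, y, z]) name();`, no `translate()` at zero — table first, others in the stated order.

table();
translate([659, -595, 0]) stool();
translate([659, 1187, 0]) stool();
translate([-539, 296, 0]) stool();
translate([1857, 296, 0]) stool();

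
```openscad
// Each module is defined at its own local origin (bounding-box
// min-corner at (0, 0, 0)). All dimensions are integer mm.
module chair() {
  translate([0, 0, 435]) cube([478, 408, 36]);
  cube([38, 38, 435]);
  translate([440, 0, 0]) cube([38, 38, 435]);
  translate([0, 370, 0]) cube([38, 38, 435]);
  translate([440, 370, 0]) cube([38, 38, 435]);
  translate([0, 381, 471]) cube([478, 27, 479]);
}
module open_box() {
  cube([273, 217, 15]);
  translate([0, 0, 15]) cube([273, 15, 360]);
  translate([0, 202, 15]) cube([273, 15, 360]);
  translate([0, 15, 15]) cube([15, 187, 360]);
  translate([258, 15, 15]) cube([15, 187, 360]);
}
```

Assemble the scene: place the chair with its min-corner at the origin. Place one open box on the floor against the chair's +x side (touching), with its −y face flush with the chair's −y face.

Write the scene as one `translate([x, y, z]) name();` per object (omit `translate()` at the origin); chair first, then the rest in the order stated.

chair();
translate([478, 0, 0]) open_box();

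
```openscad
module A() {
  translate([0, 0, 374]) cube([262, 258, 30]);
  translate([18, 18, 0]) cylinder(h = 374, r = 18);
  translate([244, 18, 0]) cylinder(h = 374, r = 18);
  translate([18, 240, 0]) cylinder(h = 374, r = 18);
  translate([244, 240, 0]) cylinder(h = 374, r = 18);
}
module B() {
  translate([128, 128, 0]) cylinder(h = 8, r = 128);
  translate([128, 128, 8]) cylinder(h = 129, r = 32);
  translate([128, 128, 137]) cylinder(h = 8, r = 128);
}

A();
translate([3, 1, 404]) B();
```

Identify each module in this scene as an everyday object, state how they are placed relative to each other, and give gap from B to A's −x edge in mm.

The spool's min-x is at 3; the stool's min-x is 0; gap = 3 mm.

A is a stool. B is a spool. The spool is on top of the stool, centred. The gap from the spool to the stool's −x edge is 3 mm.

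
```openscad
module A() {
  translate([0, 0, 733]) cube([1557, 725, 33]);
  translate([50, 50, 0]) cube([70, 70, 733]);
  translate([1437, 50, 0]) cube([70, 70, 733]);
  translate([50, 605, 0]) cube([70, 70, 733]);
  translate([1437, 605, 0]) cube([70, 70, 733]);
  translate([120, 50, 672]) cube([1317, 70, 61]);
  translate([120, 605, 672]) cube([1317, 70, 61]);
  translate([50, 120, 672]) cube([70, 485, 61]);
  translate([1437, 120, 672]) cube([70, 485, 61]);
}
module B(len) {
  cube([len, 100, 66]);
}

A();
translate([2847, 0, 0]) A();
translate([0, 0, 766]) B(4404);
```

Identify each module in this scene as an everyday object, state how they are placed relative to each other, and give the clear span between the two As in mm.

Second table starts at x = 2847; first ends at x = 1557; clear span = 2847 − 1557 = 1290 mm.

A is a table. B is a beam. A beam spans the tops of two tables. The clear span between the two tables is 1290 mm.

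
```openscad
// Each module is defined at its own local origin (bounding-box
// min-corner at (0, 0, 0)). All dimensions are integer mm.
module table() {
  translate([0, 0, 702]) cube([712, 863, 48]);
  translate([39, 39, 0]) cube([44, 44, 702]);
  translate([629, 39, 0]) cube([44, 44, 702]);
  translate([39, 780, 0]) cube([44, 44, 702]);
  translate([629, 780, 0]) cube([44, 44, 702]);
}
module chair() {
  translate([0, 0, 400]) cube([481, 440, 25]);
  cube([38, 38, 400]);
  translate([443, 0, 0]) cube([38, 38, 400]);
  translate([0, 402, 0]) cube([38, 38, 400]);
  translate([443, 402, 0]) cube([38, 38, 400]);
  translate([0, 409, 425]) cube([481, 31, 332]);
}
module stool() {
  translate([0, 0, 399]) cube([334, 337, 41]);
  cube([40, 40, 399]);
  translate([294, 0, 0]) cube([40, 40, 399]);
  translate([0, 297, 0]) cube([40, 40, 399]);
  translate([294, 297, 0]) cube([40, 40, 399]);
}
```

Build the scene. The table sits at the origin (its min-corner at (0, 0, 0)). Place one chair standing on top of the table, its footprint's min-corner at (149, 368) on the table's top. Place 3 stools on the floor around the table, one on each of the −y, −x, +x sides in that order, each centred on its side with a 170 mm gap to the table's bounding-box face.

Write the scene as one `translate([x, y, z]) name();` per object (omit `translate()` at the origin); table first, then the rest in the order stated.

table();
translate([149, 368, 750]) chair();
translate([189, -507, 0]) stool();
translate([-504, 263, 0]) stool();
translate([882, 263, 0]) stool();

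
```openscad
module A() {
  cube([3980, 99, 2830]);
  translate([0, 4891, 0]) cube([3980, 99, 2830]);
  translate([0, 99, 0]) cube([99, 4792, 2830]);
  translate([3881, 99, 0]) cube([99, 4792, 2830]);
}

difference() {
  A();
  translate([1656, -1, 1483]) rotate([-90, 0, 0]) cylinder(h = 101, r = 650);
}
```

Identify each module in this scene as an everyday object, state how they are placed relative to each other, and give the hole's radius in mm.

A is a house frame. The house frame has a circular hole through its front wall. The hole's radius is 650 mm.

The subtracted cylinder has r = 650 mm.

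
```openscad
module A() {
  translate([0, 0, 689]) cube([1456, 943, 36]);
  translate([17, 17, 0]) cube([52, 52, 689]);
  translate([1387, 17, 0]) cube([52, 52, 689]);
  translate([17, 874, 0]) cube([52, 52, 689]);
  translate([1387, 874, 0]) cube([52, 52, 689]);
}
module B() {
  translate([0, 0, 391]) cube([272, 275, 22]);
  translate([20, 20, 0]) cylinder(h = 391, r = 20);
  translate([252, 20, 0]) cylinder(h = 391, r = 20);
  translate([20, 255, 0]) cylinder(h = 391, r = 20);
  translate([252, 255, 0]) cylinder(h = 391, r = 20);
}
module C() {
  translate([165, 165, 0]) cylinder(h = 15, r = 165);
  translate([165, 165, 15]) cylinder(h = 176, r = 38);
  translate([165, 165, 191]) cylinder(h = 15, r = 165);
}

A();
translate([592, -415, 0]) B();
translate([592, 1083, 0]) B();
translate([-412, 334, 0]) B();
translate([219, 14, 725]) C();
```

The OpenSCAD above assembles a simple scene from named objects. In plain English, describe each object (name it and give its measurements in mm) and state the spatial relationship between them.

A is a rectangular dining table. The top is 1456×943×36 mm with its upper surface at z = 725 mm. It stands on four 52×52 mm square legs, each inset 17 mm from the nearest pair of top edges, running from the floor to the underside of the top.

B is a four-legged stool. The seat is a 272×275×22 mm slab whose top surface is at z = 413 mm; four round legs, each 40 mm in diameter, run from the floor (z = 0) to the underside of the seat, each leg's axis is inset half a diameter from the nearest pair of seat edges (so the leg's bounding box is flush with the corner).

C is a spool: two coaxial disc flanges of radius 165 mm and thickness 15 mm, joined by a core cylinder of radius 38 mm and height 176 mm. The lower flange rests on z = 0 and the three cylinders share a vertical axis.

Three stools sit around the table at the −y, +y, −x sides. The spool is on top of the table.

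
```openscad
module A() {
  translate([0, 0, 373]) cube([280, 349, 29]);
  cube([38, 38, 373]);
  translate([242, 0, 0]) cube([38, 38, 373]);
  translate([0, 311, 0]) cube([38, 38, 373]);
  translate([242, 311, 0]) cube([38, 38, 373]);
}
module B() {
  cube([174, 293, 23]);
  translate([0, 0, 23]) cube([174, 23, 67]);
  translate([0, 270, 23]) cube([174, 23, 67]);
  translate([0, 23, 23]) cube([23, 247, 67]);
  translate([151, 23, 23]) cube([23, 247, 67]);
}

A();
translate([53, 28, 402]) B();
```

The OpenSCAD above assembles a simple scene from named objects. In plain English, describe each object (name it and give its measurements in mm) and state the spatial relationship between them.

A is a simple wooden stool: a rectangular seat 280 mm (x) by 349 mm (y), 29 mm thick, top face at z = 402 mm, on four square legs, each 38×38 mm in cross-section. The legs rest on z = 0, each flush with a corner of the seat.

B is an open-topped rectangular box: outside dimensions 174×293×90 mm, with a uniform wall and base thickness of 23 mm. The base is a full 174×293 slab on the floor; four walls sit on top of the base. The front and back walls (the −y and +y sides) span the full width; the two side walls fit between them.

The open box is on top of the stool, centred.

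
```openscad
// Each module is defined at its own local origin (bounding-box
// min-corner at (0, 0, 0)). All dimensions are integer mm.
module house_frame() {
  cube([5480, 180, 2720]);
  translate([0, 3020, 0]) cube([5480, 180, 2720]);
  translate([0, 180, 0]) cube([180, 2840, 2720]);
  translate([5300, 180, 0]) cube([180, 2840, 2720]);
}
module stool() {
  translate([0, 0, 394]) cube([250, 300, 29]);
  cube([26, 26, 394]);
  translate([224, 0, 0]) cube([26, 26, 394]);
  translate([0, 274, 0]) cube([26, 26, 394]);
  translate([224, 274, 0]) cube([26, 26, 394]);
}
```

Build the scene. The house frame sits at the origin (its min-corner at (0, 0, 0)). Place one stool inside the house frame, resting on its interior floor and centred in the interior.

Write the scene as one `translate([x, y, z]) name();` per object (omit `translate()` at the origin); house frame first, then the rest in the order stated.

house_frame();
translate([2615, 1450, 0]) stool();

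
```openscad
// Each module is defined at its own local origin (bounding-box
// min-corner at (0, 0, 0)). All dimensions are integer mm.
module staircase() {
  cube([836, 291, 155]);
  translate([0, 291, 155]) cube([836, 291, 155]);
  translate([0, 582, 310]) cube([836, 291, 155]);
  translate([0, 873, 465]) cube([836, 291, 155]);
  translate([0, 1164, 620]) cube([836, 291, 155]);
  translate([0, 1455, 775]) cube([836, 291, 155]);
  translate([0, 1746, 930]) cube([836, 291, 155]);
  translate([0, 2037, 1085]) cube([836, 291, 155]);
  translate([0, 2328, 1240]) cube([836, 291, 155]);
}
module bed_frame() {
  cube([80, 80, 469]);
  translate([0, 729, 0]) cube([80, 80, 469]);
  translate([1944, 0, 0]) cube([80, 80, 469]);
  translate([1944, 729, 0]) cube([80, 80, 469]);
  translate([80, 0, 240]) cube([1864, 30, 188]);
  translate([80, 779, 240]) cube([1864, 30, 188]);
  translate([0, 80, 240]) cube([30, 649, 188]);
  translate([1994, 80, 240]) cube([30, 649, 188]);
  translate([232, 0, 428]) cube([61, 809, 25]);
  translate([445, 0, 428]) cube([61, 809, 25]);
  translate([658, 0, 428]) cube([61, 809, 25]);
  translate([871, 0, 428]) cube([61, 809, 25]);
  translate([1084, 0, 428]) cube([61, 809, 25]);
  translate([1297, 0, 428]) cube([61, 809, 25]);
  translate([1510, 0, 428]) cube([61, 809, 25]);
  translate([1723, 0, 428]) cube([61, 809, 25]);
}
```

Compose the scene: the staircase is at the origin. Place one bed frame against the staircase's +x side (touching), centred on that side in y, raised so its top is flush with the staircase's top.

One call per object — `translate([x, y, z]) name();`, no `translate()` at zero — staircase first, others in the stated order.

staircase();
translate([836, 905, 926]) bed_frame();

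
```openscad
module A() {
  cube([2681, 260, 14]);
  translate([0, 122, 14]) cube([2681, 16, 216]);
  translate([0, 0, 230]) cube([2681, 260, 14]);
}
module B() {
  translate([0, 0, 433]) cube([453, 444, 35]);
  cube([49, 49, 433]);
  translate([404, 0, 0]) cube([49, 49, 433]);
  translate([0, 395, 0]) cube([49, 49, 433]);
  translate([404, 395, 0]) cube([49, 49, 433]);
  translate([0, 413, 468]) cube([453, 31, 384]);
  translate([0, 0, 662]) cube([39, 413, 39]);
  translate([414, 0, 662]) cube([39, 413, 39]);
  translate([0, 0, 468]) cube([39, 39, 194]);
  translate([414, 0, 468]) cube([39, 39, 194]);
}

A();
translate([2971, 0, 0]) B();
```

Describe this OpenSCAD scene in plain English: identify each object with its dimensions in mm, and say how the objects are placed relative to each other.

A is an I-beam lying along x, 2681 mm long. Overall section height 244 mm. Two flanges 260 mm wide (y) and 14 mm thick, one on the floor and one at the top; a web 16 mm thick runs between them, centred on the flange width.

B is a chair: 453×444 mm seat, 35 mm thick, top at z = 468 mm, on four 49 mm square corner legs flush with the seat edges. A 31 mm thick backrest slab spans the full seat width, extending 384 mm above the seat top, its back face flush with the seat's +y edge. Two armrests of 39×39 mm section run along each side from the seat's front edge to the front of the backrest, top faces 233 mm above the seat top and outer faces flush with the seat's x-edges; a 39×39 mm post under the front of each armrest stands on the seat at the front corner.

The chair is on the floor beside the I-beam on its +x side.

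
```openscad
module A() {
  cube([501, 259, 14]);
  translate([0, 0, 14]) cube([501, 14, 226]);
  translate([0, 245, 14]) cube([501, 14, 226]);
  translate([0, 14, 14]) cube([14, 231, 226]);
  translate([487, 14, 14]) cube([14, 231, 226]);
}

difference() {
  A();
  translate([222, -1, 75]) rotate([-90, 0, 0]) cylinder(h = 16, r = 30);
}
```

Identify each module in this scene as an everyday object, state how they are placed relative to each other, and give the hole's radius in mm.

A is an open box. The open box has a circular hole through its front wall. The hole's radius is 30 mm.

The subtracted cylinder has r = 30 mm.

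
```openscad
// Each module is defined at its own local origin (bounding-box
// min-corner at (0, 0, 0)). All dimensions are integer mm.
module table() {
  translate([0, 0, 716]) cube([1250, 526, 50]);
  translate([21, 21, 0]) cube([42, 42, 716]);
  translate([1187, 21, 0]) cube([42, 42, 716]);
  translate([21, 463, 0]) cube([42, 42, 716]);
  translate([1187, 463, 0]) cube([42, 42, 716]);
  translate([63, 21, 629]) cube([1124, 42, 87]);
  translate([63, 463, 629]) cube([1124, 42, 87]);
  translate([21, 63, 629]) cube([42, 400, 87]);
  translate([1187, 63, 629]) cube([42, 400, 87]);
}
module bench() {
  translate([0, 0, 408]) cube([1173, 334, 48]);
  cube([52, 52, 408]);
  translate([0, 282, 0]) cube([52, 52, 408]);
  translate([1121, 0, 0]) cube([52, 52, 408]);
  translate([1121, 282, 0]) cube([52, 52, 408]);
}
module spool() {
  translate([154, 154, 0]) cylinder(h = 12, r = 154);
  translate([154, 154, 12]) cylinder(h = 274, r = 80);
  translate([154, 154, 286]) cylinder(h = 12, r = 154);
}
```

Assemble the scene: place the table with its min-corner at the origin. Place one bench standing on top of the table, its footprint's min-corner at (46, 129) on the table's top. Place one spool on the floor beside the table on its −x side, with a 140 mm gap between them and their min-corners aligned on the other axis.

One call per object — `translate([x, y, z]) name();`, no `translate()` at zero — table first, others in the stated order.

table();
translate([46, 129, 766]) bench();
translate([-448, 0, 0]) spool();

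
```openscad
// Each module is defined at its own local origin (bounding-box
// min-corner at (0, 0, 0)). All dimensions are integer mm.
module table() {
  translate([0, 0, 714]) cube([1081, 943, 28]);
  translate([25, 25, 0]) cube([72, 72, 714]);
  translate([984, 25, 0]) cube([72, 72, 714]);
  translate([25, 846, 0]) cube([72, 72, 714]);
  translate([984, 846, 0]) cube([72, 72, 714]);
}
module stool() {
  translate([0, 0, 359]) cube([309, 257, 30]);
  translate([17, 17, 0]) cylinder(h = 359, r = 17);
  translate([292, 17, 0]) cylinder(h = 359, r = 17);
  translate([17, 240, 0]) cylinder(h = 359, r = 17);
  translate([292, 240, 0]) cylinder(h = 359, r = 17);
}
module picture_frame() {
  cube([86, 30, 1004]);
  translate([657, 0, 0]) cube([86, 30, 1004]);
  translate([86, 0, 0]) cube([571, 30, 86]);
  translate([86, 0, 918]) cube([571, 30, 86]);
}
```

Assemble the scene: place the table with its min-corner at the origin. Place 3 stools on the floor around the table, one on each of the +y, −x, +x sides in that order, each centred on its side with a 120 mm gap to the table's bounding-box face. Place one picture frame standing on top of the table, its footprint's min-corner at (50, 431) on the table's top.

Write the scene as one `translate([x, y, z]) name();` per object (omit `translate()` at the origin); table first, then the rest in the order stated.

table();
translate([386, 1063, 0]) stool();
translate([-429, 343, 0]) stool();
translate([1201, 343, 0]) stool();
translate([50, 431, 742]) picture_frame();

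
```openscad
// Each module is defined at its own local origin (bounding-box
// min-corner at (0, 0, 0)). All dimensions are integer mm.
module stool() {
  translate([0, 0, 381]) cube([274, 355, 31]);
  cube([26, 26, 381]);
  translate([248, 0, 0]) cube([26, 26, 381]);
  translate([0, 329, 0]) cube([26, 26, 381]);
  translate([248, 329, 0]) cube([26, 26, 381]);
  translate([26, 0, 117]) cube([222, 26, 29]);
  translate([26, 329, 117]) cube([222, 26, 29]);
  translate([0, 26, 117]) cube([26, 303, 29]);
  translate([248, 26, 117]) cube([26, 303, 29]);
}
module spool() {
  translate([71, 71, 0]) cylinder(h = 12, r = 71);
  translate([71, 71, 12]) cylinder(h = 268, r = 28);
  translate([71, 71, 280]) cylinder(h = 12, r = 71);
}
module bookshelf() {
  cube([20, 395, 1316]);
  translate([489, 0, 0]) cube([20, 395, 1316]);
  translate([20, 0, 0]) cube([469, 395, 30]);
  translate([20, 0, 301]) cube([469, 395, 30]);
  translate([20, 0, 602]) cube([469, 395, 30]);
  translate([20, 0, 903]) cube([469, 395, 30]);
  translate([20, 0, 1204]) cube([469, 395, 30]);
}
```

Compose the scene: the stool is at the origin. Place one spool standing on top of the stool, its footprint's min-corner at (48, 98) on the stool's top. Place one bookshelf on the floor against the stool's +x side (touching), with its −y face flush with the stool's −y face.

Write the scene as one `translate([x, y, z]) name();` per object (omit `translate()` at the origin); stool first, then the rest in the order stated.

stool();
translate([48, 98, 412]) spool();
translate([274, 0, 0]) bookshelf();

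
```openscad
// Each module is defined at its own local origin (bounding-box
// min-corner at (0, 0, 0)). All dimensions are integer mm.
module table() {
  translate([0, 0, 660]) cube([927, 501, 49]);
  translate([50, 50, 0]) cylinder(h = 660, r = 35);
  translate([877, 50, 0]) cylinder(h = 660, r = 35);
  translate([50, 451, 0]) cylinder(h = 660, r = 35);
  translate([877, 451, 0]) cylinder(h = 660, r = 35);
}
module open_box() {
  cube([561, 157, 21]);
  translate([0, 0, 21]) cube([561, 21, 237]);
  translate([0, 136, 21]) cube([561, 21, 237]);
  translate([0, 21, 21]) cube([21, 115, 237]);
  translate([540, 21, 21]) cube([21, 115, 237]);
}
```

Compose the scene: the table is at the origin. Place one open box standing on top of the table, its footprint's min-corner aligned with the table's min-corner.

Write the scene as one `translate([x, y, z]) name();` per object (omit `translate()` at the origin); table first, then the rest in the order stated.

table();
translate([0, 0, 709]) open_box();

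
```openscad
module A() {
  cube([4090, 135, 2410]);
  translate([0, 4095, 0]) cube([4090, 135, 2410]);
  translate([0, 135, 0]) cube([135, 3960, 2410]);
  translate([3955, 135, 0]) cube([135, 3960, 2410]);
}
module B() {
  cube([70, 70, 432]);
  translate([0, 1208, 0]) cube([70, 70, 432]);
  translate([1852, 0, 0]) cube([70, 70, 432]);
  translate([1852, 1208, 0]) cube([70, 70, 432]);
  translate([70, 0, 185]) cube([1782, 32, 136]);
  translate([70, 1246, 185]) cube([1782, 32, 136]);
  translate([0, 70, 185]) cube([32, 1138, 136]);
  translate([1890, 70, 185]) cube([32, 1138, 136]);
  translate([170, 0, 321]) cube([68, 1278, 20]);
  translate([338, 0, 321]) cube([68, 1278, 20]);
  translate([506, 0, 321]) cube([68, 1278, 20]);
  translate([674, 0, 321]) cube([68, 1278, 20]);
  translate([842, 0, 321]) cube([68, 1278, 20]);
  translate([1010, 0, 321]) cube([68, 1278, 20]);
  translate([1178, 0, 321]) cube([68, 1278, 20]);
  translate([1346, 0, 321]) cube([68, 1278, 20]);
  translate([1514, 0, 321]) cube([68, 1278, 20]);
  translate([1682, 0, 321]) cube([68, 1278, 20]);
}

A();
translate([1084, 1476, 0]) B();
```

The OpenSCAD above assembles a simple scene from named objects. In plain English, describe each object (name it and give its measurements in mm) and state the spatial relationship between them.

A is the wall frame of a small rectangular building: four walls, each 2410 mm tall and 135 mm thick, enclosing a footprint 4090 mm (x) by 4230 mm (y) outside-to-outside, with no floor or roof. The front and back walls (the −y and +y sides) span the full width; the two side walls fit between them.

B is a bed frame 1922 mm long (x) by 1278 mm wide (y). Four 70×70 mm corner posts, 432 mm tall, at the corners of the footprint. Four rails of 32 mm thickness and 136 mm height run between adjacent posts with their undersides at z = 185 mm, their outer faces flush with the outside of the frame (the two x-running rails run between the posts' inner faces; the two y-running rails run between the posts' inner faces). 10 slats, each 68 mm wide (x) and 20 mm thick, lie across the top of the two x-running rails, running the full 1278 mm width of the frame in y; the slats are evenly spaced along x between the inner faces of the end posts with equal gaps (rounded down to the nearest mm) at the −x end and between each pair — any rounding remainder accumulates at the +x end.

The bed frame sits inside the house frame, centred.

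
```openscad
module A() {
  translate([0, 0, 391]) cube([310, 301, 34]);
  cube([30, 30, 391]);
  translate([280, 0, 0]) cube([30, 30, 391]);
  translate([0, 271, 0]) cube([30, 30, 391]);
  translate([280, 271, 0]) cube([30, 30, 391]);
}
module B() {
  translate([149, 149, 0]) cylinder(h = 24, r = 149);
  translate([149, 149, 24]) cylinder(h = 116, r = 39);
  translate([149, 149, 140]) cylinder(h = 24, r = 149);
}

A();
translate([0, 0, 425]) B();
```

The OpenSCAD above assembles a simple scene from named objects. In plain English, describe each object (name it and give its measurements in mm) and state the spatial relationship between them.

A is a four-legged stool. The seat is a 310×301×34 mm slab whose top surface is at z = 425 mm; four square legs, each 30×30 mm in cross-section, run from the floor (z = 0) to the underside of the seat, each flush with a corner of the seat.

B is a spool: two coaxial disc flanges of radius 149 mm and thickness 24 mm, joined by a core cylinder of radius 39 mm and height 116 mm. The lower flange rests on z = 0 and the three cylinders share a vertical axis.

The spool is on top of the stool.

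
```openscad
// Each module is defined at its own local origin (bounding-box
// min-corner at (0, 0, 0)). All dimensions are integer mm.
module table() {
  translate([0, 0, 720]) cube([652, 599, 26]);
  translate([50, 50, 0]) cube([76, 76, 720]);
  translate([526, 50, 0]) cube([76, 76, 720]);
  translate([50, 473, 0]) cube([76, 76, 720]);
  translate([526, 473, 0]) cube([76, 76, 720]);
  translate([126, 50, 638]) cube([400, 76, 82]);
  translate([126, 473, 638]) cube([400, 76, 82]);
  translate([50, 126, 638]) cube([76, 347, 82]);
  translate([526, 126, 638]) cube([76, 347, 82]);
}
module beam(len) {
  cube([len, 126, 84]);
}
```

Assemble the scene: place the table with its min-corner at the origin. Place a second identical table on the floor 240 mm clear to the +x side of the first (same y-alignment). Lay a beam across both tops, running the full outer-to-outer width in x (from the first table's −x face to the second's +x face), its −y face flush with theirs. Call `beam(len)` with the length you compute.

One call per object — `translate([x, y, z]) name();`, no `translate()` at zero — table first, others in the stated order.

table();
translate([892, 0, 0]) table();
translate([0, 0, 746]) beam(1544);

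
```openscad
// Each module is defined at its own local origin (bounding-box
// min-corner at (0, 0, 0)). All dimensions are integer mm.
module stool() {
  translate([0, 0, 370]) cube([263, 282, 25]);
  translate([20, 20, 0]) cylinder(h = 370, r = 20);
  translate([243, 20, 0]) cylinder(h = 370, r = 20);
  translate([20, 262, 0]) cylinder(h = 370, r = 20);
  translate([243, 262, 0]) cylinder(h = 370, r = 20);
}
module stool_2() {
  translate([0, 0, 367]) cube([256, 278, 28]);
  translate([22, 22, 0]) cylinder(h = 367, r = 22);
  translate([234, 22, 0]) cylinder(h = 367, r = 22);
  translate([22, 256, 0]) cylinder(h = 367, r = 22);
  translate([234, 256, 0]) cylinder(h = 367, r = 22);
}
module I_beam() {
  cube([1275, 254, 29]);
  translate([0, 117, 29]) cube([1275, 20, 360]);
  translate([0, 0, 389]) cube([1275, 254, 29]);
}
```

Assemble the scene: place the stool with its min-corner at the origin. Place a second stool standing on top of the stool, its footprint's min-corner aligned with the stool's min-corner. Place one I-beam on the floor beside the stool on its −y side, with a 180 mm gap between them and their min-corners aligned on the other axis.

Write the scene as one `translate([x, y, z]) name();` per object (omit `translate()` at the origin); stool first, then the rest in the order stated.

stool();
translate([0, 0, 395]) stool_2();
translate([0, -434, 0]) I_beam();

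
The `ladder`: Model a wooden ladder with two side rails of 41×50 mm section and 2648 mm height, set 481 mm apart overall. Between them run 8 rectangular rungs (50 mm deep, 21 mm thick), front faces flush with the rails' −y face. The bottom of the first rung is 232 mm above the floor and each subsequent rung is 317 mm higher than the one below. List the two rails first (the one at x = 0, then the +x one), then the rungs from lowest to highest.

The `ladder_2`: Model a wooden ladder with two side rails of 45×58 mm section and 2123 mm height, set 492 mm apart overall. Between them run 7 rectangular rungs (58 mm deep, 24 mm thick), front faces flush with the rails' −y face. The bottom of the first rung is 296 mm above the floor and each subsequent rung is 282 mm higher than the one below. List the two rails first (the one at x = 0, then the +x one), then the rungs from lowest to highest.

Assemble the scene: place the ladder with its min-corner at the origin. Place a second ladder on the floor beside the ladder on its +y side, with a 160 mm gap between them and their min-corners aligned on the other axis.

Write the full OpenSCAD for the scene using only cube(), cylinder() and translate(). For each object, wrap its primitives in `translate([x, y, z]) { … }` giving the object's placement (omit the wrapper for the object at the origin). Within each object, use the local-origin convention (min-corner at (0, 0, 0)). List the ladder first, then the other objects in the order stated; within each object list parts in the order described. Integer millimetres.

cube([41, 50, 2648]);
translate([440, 0, 0]) cube([41, 50, 2648]);
translate([41, 0, 232]) cube([399, 50, 21]);
translate([41, 0, 549]) cube([399, 50, 21]);
translate([41, 0, 866]) cube([399, 50, 21]);
translate([41, 0, 1183]) cube([399, 50, 21]);
translate([41, 0, 1500]) cube([399, 50, 21]);
translate([41, 0, 1817]) cube([399, 50, 21]);
translate([41, 0, 2134]) cube([399, 50, 21]);
translate([41, 0, 2451]) cube([399, 50, 21]);
translate([0, 210, 0]) {
  cube([45, 58, 2123]);
  translate([447, 0, 0]) cube([45, 58, 2123]);
  translate([45, 0, 296]) cube([402, 58, 24]);
  translate([45, 0, 578]) cube([402, 58, 24]);
  translate([45, 0, 860]) cube([402, 58, 24]);
  translate([45, 0, 1142]) cube([402, 58, 24]);
  translate([45, 0, 1424]) cube([402, 58, 24]);
  translate([45, 0, 1706]) cube([402, 58, 24]);
  translate([45, 0, 1988]) cube([402, 58, 24]);
}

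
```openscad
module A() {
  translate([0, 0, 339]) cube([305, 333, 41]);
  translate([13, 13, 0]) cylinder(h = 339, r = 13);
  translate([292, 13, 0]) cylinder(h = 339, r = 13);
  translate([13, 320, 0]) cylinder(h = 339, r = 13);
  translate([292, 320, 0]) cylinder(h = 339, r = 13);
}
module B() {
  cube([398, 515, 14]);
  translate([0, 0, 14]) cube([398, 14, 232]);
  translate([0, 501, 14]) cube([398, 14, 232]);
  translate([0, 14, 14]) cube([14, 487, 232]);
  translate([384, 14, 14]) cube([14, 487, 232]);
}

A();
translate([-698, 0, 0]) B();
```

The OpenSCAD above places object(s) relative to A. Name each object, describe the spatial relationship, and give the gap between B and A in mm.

A is a stool. B is an open box. The open box is on the floor beside the stool on its −x side. The gap between the open box and the stool is 300 mm.

The open box's nearest face is 300 mm from the stool's −x face.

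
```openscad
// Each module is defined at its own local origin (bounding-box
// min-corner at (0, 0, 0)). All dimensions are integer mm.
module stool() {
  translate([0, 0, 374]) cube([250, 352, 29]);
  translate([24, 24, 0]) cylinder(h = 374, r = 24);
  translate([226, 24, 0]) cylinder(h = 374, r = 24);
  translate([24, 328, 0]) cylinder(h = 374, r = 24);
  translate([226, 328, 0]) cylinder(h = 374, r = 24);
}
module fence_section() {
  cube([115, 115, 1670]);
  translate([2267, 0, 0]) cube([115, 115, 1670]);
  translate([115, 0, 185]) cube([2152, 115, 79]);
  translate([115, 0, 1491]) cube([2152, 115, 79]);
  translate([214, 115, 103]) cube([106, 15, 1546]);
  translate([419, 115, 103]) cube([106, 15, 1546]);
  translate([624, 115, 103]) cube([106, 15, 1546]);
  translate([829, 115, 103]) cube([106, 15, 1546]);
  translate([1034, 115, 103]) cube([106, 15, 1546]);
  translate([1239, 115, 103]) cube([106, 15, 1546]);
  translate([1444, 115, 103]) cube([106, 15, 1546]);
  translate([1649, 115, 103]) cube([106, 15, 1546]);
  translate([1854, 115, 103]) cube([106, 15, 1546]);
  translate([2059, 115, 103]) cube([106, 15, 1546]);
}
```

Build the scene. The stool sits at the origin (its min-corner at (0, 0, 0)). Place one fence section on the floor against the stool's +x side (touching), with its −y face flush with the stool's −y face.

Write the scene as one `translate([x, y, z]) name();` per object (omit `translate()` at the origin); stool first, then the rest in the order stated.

stool();
translate([250, 0, 0]) fence_section();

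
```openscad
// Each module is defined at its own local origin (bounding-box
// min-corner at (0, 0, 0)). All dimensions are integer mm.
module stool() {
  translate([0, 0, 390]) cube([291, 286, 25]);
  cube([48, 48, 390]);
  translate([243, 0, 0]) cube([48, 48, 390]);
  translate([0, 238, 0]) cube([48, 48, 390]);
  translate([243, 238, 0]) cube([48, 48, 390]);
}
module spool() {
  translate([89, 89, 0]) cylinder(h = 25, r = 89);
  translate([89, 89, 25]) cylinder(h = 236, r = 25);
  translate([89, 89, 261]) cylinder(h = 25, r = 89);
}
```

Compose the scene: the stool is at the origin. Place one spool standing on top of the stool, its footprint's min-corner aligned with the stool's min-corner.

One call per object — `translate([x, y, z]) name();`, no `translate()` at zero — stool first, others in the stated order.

stool();
translate([0, 0, 415]) spool();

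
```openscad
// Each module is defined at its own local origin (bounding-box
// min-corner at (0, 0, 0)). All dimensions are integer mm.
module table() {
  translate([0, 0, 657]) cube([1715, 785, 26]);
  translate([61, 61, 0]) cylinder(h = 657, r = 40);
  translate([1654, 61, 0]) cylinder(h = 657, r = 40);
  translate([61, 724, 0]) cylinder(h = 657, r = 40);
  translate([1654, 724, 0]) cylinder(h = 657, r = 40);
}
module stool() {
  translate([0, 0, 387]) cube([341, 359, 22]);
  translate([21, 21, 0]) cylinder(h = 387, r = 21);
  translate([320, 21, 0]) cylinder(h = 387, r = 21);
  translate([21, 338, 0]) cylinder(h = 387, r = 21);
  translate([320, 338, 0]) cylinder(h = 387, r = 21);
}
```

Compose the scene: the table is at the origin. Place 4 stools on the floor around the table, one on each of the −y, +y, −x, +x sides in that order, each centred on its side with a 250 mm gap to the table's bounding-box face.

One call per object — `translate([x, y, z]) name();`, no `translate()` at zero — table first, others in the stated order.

table();
translate([687, -609, 0]) stool();
translate([687, 1035, 0]) stool();
translate([-591, 213, 0]) stool();
translate([1965, 213, 0]) stool();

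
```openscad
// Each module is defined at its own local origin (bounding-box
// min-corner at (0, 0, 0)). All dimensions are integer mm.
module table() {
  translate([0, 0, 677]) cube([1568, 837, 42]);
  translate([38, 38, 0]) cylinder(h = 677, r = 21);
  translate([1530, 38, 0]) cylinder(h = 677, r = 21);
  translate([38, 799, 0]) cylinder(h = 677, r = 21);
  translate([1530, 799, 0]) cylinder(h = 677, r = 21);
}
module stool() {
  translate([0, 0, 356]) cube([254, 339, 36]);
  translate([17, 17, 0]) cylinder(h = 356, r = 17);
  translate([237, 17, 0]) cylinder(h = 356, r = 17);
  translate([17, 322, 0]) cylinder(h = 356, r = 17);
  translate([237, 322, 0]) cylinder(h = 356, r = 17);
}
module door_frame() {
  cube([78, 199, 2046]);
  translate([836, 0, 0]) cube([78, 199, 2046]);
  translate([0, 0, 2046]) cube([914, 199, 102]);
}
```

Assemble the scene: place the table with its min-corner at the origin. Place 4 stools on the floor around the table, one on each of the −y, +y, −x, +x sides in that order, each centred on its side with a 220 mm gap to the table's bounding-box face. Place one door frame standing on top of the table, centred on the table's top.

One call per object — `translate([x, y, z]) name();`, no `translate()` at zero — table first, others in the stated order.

table();
translate([657, -559, 0]) stool();
translate([657, 1057, 0]) stool();
translate([-474, 249, 0]) stool();
translate([1788, 249, 0]) stool();
translate([327, 319, 719]) door_frame();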